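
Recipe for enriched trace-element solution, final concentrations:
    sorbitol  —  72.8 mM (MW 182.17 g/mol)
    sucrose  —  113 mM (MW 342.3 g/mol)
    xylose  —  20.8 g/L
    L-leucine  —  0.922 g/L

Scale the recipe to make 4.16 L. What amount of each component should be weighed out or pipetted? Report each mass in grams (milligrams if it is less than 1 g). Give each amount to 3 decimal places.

Scale factor relative to 1 L: 4.16.
sorbitol: 72.8 mmol/L × 182.17 g/mol × 4.16 L ÷ 1000 = 55.170 g
sucrose: 113 mmol/L × 342.3 g/mol × 4.16 L ÷ 1000 = 160.908 g
xylose: 20.8 g/L × 4.16 L = 86.528 g
L-leucine: 0.922 g/L × 4.16 L = 3.836 g

sorbitol 55.170 g; sucrose 160.908 g; xylose 86.528 g; L-leucine 3.836 g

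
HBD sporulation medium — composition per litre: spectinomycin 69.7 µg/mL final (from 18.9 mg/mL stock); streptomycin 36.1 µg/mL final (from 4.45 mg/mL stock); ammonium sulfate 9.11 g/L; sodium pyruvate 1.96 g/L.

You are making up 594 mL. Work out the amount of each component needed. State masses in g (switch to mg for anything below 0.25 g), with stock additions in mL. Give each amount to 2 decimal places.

spectinomycin 2.19 mL; streptomycin 4.82 mL; ammonium sulfate 5.41 g; sodium pyruvate 1.16 g

Scale factor relative to 1 L: 0.594.
spectinomycin: V = C2·V2/C1 = 69.7 µg/mL × 594 mL ÷ 18900 µg/mL = 2.19 mL
streptomycin: dilute stock: 36.1 µg/mL × 594 mL ÷ 4450 µg/mL = 4.82 mL
ammonium sulfate: 9.11 g/L × 0.594 L = 5.41 g
sodium pyruvate: 1.96 g/L × 0.594 L = 1.16 g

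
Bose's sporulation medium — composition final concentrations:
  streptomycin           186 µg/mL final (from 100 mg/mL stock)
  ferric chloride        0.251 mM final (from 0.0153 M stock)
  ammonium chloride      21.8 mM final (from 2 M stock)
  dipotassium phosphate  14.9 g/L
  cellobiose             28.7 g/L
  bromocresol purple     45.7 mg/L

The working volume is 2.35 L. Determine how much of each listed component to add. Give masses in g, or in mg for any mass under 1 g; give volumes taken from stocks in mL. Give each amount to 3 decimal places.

Working volume: 2.35 L.
streptomycin: V = C2·V2/C1 = 186 µg/mL × 2350 mL ÷ 100000 µg/mL = 4.371 mL
ferric chloride: dilute stock: 0.251 mM × 2350 mL ÷ 15.3 mM = 38.552 mL
ammonium chloride: C1V1 = C2V2 → 21.8 mM × 2350 mL ÷ 2000 mM = 25.615 mL
dipotassium phosphate: 14.9 g/L × 2.35 L = 35.015 g
cellobiose: 28.7 g/L × 2.35 L = 67.445 g
bromocresol purple: 45.7 mg/L × 2.35 L = 107.395 mg

streptomycin 4.371 mL; ferric chloride 38.552 mL; ammonium chloride 25.615 mL; dipotassium phosphate 35.015 g; cellobiose 67.445 g; bromocresol purple 107.395 mg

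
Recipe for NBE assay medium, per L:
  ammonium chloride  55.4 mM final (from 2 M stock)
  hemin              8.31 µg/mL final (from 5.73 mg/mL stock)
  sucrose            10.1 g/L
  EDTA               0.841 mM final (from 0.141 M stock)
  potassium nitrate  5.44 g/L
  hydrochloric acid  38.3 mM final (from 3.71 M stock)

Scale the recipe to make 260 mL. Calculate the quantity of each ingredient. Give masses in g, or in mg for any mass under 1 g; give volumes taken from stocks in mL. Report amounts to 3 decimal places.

Working volume: 260 mL = 0.26 L.
ammonium chloride: V = C2·V2/C1 = 55.4 mM × 260 mL ÷ 2000 mM = 7.202 mL
hemin: C1V1 = C2V2 → 8.31 µg/mL × 260 mL ÷ 5730 µg/mL = 0.377 mL
sucrose: 10.1 g/L × 0.26 L = 2.626 g
EDTA: dilute stock: 0.841 mM × 260 mL ÷ 141 mM = 1.551 mL
potassium nitrate: 5.44 g/L × 0.26 L = 1.414 g
hydrochloric acid: dilute stock: 38.3 mM × 260 mL ÷ 3710 mM = 2.684 mL

ammonium chloride 7.202 mL; hemin 0.377 mL; sucrose 2.626 g; EDTA 1.551 mL; potassium nitrate 1.414 g; hydrochloric acid 2.684 mL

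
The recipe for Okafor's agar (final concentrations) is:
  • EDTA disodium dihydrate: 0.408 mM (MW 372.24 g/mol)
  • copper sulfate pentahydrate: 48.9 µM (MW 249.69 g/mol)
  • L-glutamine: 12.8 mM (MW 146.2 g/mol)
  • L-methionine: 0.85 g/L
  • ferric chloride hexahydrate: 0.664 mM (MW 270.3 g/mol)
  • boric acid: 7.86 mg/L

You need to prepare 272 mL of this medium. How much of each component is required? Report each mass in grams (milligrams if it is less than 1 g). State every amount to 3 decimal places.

EDTA disodium dihydrate 41.310 mg; copper sulfate pentahydrate 3.321 mg; L-glutamine 509.010 mg; L-methionine 231.200 mg; ferric chloride hexahydrate 48.818 mg; boric acid 2.138 mg

Scale factor relative to 1 L: 0.272.
EDTA disodium dihydrate: 0.408 mmol/L × 372.24 mg/mmol × 0.272 L = 41.310 mg
copper sulfate pentahydrate: 48.9 µmol/L × 249.69 g/mol × 0.272 L ÷ 1000 = 3.321 mg
L-glutamine: 12.8 mmol/L × 146.2 mg/mmol × 0.272 L = 509.010 mg
L-methionine: 0.85 g/L × 0.272 L = 0.2312 g = 231.200 mg
ferric chloride hexahydrate: 0.664 mmol/L × 270.3 mg/mmol × 0.272 L = 48.818 mg
boric acid: 7.86 mg/L × 0.272 L = 2.138 mg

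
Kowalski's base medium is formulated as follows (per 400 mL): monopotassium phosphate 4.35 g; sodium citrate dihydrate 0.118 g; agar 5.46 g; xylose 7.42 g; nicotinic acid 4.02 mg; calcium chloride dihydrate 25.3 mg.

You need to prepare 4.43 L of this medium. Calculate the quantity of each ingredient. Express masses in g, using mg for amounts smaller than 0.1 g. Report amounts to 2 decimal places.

Scale factor = 4430 mL / 400 mL = 11.075.
monopotassium phosphate: 4.35 g × (4430 mL / 400 mL) = 48.18 g
sodium citrate dihydrate: 0.118 g × (4430 mL / 400 mL) = 1.31 g
agar: 5.46 g × (4430 mL / 400 mL) = 60.47 g
xylose: 7.42 g × (4430 mL / 400 mL) = 82.18 g
nicotinic acid: 4.02 mg × (4430 mL / 400 mL) = 44.52 mg
calcium chloride dihydrate: 25.3 mg × (4430 mL / 400 mL) = 280.197 mg = 0.28 g

monopotassium phosphate 48.18 g; sodium citrate dihydrate 1.31 g; agar 60.47 g; xylose 82.18 g; nicotinic acid 44.52 mg; calcium chloride dihydrate 0.28 g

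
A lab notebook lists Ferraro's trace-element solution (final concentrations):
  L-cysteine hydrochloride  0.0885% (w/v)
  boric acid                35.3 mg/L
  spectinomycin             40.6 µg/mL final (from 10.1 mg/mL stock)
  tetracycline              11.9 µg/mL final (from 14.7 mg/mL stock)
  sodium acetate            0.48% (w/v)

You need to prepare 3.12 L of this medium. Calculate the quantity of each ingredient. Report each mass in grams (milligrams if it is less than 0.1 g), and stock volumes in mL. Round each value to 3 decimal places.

Scale factor relative to 1 L: 3.12.
L-cysteine hydrochloride: 0.0885% w/v = 0.885 g/L → 0.885 × 3.12 L = 2.761 g
boric acid: 35.3 mg/L × 3.12 L = 110.136 mg = 0.110 g
spectinomycin: dilute stock: 40.6 µg/mL × 3120 mL ÷ 10100 µg/mL = 12.542 mL
tetracycline: dilute stock: 11.9 µg/mL × 3120 mL ÷ 14700 µg/mL = 2.526 mL
sodium acetate: 0.48% w/v = 4.8 g/L → 4.8 × 3.12 L = 14.976 g

L-cysteine hydrochloride 2.761 g; boric acid 0.110 g; spectinomycin 12.542 mL; tetracycline 2.526 mL; sodium acetate 14.976 g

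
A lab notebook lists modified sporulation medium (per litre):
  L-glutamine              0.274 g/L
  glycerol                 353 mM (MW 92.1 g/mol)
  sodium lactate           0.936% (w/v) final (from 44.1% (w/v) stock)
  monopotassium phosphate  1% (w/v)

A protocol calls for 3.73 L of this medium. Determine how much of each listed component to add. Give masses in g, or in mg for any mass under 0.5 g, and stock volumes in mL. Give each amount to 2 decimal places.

Scale factor relative to 1 L: 3.73.
L-glutamine: 0.274 g/L × 3.73 L = 1.02 g
glycerol: 353 mmol/L × 92.1 g/mol × 3.73 L ÷ 1000 = 121.27 g
sodium lactate: dilute stock: 0.936% ÷ 44.1% × 3730 mL = 79.17 mL
monopotassium phosphate: 1 g per 100 mL × 3730 mL ÷ 100 = 37.30 g

L-glutamine 1.02 g; glycerol 121.27 g; sodium lactate 79.17 mL; monopotassium phosphate 37.30 g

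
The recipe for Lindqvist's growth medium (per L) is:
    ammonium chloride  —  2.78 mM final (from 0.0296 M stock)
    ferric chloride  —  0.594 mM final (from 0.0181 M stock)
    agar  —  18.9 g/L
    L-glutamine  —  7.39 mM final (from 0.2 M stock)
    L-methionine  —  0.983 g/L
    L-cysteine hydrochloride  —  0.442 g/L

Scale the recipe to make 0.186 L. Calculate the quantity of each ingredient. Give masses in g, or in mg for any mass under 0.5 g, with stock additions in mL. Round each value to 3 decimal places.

Scale factor relative to 1 L: 0.186.
ammonium chloride: C1V1 = C2V2 → 2.78 mM × 186 mL ÷ 29.6 mM = 17.469 mL
ferric chloride: C1V1 = C2V2 → 0.594 mM × 186 mL ÷ 18.1 mM = 6.104 mL
agar: 18.9 g/L × 0.186 L = 3.515 g
L-glutamine: C1V1 = C2V2 → 7.39 mM × 186 mL ÷ 200 mM = 6.873 mL
L-methionine: 0.983 g/L × 0.186 L = 0.182838 g = 182.838 mg
L-cysteine hydrochloride: 0.442 g/L × 0.186 L = 0.082212 g = 82.212 mg

ammonium chloride 17.469 mL; ferric chloride 6.104 mL; agar 3.515 g; L-glutamine 6.873 mL; L-methionine 182.838 mg; L-cysteine hydrochloride 82.212 mg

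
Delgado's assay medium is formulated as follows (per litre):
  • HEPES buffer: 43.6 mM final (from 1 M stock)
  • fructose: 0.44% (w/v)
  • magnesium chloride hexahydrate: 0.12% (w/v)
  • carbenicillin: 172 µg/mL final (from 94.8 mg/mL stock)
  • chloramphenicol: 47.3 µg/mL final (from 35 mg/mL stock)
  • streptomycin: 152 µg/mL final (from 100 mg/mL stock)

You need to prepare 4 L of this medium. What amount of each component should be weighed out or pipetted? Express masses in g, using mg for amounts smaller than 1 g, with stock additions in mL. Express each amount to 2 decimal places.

HEPES buffer 174.40 mL; fructose 17.60 g; magnesium chloride hexahydrate 4.80 g; carbenicillin 7.26 mL; chloramphenicol 5.41 mL; streptomycin 6.08 mL

Scale factor relative to 1 L: 4.
HEPES buffer: V = C2·V2/C1 = 43.6 mM × 4000 mL ÷ 1000 mM = 174.40 mL
fructose: 0.44% w/v = 4.4 g/L → 4.4 × 4 L = 17.60 g
magnesium chloride hexahydrate: 0.12% w/v = 1.2 g/L → 1.2 × 4 L = 4.80 g
carbenicillin: V = C2·V2/C1 = 172 µg/mL × 4000 mL ÷ 94800 µg/mL = 7.26 mL
chloramphenicol: dilute stock: 47.3 µg/mL × 4000 mL ÷ 35000 µg/mL = 5.41 mL
streptomycin: V = C2·V2/C1 = 152 µg/mL × 4000 mL ÷ 100000 µg/mL = 6.08 mL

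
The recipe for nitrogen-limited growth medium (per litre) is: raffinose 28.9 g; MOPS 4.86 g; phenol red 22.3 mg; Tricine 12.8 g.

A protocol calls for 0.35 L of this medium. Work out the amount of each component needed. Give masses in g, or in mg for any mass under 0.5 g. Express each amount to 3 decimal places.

raffinose 10.115 g; MOPS 1.701 g; phenol red 7.805 mg; Tricine 4.480 g

Scale factor = 350 mL / 1000 mL = 0.35.
raffinose: 28.9 g × (350 mL / 1000 mL) = 10.115 g
MOPS: 4.86 g × (350 mL / 1000 mL) = 1.701 g
phenol red: 22.3 mg × (350 mL / 1000 mL) = 7.805 mg
Tricine: 12.8 g × (350 mL / 1000 mL) = 4.480 g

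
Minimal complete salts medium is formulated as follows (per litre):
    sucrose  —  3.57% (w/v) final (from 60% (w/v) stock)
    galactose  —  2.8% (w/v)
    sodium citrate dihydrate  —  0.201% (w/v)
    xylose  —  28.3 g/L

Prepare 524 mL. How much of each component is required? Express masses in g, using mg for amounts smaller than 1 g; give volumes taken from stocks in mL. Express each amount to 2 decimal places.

Working volume: 524 mL = 0.524 L.
sucrose: V = C2·V2/C1 = 3.57% ÷ 60% × 524 mL = 31.18 mL
galactose: 2.8% w/v = 28 g/L → 28 × 0.524 L = 14.67 g
sodium citrate dihydrate: 0.201 g per 100 mL × 524 mL ÷ 100 = 1.05 g
xylose: 28.3 g/L × 0.524 L = 14.83 g

sucrose 31.18 mL; galactose 14.67 g; sodium citrate dihydrate 1.05 g; xylose 14.83 g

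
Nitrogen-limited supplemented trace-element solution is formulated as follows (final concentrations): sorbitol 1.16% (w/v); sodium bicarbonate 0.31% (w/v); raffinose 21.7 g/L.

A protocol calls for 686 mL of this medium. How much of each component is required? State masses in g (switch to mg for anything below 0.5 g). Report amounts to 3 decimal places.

sorbitol 7.958 g; sodium bicarbonate 2.127 g; raffinose 14.886 g

Target volume = 686 mL = 0.686 L.
sorbitol: 1.16% w/v = 11.6 g/L → 11.6 × 0.686 L = 7.958 g
sodium bicarbonate: 0.31 g per 100 mL × 686 mL ÷ 100 = 2.127 g
raffinose: 21.7 g/L × 0.686 L = 14.886 g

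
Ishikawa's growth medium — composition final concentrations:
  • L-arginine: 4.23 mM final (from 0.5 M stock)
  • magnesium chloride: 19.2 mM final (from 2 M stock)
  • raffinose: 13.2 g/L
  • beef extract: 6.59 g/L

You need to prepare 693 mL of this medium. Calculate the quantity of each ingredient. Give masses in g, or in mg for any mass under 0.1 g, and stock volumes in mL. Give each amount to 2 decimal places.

L-arginine 5.86 mL; magnesium chloride 6.65 mL; raffinose 9.15 g; beef extract 4.57 g

Working volume: 693 mL = 0.693 L.
L-arginine: dilute stock: 4.23 mM × 693 mL ÷ 500 mM = 5.86 mL
magnesium chloride: C1V1 = C2V2 → 19.2 mM × 693 mL ÷ 2000 mM = 6.65 mL
raffinose: 13.2 g/L × 0.693 L = 9.15 g
beef extract: 6.59 g/L × 0.693 L = 4.57 g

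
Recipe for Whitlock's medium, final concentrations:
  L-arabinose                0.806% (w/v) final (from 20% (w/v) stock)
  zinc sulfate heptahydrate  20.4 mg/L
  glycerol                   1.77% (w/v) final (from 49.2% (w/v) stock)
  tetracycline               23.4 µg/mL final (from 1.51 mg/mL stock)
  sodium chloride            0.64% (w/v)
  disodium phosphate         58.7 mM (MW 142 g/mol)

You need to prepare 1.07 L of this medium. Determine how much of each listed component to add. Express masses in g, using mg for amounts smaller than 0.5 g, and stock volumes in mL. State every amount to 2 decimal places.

L-arabinose 43.12 mL; zinc sulfate heptahydrate 21.83 mg; glycerol 38.49 mL; tetracycline 16.58 mL; sodium chloride 6.85 g; disodium phosphate 8.92 g

Scale factor relative to 1 L: 1.07.
L-arabinose: dilute stock: 0.806% ÷ 20% × 1070 mL = 43.12 mL
zinc sulfate heptahydrate: 20.4 mg/L × 1.07 L = 21.83 mg
glycerol: dilute stock: 1.77% ÷ 49.2% × 1070 mL = 38.49 mL
tetracycline: C1V1 = C2V2 → 23.4 µg/mL × 1070 mL ÷ 1510 µg/mL = 16.58 mL
sodium chloride: 0.64% w/v = 6.4 g/L → 6.4 × 1.07 L = 6.85 g
disodium phosphate: 58.7 mmol/L × 142 g/mol × 1.07 L ÷ 1000 = 8.92 g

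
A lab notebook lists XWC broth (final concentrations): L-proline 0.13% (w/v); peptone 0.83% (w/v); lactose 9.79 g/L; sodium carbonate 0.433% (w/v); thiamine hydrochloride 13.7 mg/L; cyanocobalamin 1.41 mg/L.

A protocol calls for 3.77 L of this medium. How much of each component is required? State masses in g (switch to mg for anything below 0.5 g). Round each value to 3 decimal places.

Working volume: 3.77 L.
L-proline: 0.13 g per 100 mL × 3770 mL ÷ 100 = 4.901 g
peptone: 0.83% w/v = 8.3 g/L → 8.3 × 3.77 L = 31.291 g
lactose: 9.79 g/L × 3.77 L = 36.908 g
sodium carbonate: 0.433% w/v = 4.33 g/L → 4.33 × 3.77 L = 16.324 g
thiamine hydrochloride: 13.7 mg/L × 3.77 L = 51.649 mg
cyanocobalamin: 1.41 mg/L × 3.77 L = 5.316 mg

L-proline 4.901 g; peptone 31.291 g; lactose 36.908 g; sodium carbonate 16.324 g; thiamine hydrochloride 51.649 mg; cyanocobalamin 5.316 mg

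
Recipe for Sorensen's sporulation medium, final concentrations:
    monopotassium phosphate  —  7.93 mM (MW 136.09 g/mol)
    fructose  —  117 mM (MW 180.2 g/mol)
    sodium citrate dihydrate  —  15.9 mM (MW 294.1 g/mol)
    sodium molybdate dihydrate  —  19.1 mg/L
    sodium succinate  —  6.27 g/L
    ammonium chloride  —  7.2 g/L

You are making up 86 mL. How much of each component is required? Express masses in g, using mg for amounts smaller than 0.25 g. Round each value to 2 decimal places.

Target volume = 86 mL = 0.086 L.
monopotassium phosphate: 7.93 mmol/L × 136.09 mg/mmol × 0.086 L = 92.81 mg
fructose: 117 mmol/L × 180.2 g/mol × 0.086 L ÷ 1000 = 1.81 g
sodium citrate dihydrate: 15.9 mmol/L × 294.1 g/mol × 0.086 L ÷ 1000 = 0.40 g
sodium molybdate dihydrate: 19.1 mg/L × 0.086 L = 1.64 mg
sodium succinate: 6.27 g/L × 0.086 L = 0.54 g
ammonium chloride: 7.2 g/L × 0.086 L = 0.62 g

monopotassium phosphate 92.81 mg; fructose 1.81 g; sodium citrate dihydrate 0.40 g; sodium molybdate dihydrate 1.64 mg; sodium succinate 0.54 g; ammonium chloride 0.62 g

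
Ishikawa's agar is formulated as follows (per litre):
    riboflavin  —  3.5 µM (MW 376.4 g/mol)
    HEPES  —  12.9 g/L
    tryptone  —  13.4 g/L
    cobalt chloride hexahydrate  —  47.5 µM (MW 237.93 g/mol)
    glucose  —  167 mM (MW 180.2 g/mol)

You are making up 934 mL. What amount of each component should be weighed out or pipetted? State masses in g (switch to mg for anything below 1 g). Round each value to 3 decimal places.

Working volume: 934 mL = 0.934 L.
riboflavin: 3.5 µmol/L × 376.4 g/mol × 0.934 L ÷ 1000 = 1.230 mg
HEPES: 12.9 g/L × 0.934 L = 12.049 g
tryptone: 13.4 g/L × 0.934 L = 12.516 g
cobalt chloride hexahydrate: 47.5 µmol/L × 237.93 g/mol × 0.934 L ÷ 1000 = 10.556 mg
glucose: 167 mmol/L × 180.2 g/mol × 0.934 L ÷ 1000 = 28.107 g

riboflavin 1.230 mg; HEPES 12.049 g; tryptone 12.516 g; cobalt chloride hexahydrate 10.556 mg; glucose 28.107 g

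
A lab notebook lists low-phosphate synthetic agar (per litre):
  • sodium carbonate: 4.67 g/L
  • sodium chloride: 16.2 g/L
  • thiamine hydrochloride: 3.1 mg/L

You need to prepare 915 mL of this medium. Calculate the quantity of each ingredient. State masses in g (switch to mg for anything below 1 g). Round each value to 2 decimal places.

Working volume: 915 mL = 0.915 L.
sodium carbonate: 4.67 g/L × 0.915 L = 4.27 g
sodium chloride: 16.2 g/L × 0.915 L = 14.82 g
thiamine hydrochloride: 3.1 mg/L × 0.915 L = 2.84 mg

sodium carbonate 4.27 g; sodium chloride 14.82 g; thiamine hydrochloride 2.84 mg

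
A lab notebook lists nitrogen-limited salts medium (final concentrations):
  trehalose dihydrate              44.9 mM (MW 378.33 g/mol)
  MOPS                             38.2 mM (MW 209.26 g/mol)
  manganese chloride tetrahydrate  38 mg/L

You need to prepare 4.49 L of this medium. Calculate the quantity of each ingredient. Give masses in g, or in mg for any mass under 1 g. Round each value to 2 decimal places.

Scale factor relative to 1 L: 4.49.
trehalose dihydrate: 44.9 mmol/L × 378.33 g/mol × 4.49 L ÷ 1000 = 76.27 g
MOPS: 38.2 mmol/L × 209.26 g/mol × 4.49 L ÷ 1000 = 35.89 g
manganese chloride tetrahydrate: 38 mg/L × 4.49 L = 170.62 mg

trehalose dihydrate 76.27 g; MOPS 35.89 g; manganese chloride tetrahydrate 170.62 mg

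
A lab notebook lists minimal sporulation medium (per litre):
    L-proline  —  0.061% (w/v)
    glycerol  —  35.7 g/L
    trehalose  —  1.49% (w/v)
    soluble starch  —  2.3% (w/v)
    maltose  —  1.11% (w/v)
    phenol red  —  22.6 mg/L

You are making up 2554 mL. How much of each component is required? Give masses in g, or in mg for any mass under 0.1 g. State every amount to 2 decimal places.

L-proline 1.56 g; glycerol 91.18 g; trehalose 38.05 g; soluble starch 58.74 g; maltose 28.35 g; phenol red 57.72 mg

Target volume = 2554 mL = 2.554 L.
L-proline: 0.061% w/v = 0.61 g/L → 0.61 × 2.554 L = 1.56 g
glycerol: 35.7 g/L × 2.554 L = 91.18 g
trehalose: 1.49% w/v = 14.9 g/L → 14.9 × 2.554 L = 38.05 g
soluble starch: 2.3 g per 100 mL × 2554 mL ÷ 100 = 58.74 g
maltose: 1.11 g per 100 mL × 2554 mL ÷ 100 = 28.35 g
phenol red: 22.6 mg/L × 2.554 L = 57.72 mg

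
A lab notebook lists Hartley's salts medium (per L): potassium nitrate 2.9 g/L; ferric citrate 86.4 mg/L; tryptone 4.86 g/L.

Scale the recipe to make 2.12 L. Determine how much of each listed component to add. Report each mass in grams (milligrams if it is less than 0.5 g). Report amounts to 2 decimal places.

Scale factor relative to 1 L: 2.12.
potassium nitrate: 2.9 g/L × 2.12 L = 6.15 g
ferric citrate: 86.4 mg/L × 2.12 L = 183.17 mg
tryptone: 4.86 g/L × 2.12 L = 10.30 g

potassium nitrate 6.15 g; ferric citrate 183.17 mg; tryptone 10.30 g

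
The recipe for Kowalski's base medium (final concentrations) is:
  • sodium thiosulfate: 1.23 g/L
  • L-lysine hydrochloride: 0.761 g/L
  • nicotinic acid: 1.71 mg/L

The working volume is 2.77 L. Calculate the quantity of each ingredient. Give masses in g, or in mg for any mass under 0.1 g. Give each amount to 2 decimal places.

sodium thiosulfate 3.41 g; L-lysine hydrochloride 2.11 g; nicotinic acid 4.74 mg

Working volume: 2.77 L.
sodium thiosulfate: 1.23 g/L × 2.77 L = 3.41 g
L-lysine hydrochloride: 0.761 g/L × 2.77 L = 2.11 g
nicotinic acid: 1.71 mg/L × 2.77 L = 4.74 mg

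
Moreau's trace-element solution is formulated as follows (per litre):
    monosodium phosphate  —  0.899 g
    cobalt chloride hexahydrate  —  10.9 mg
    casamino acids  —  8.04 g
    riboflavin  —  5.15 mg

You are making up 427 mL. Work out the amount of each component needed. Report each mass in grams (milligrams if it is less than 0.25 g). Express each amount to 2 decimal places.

monosodium phosphate 0.38 g; cobalt chloride hexahydrate 4.65 mg; casamino acids 3.43 g; riboflavin 2.20 mg

Scale factor = 427 mL / 1000 mL = 0.427.
monosodium phosphate: 0.899 g × (427 mL / 1000 mL) = 0.38 g
cobalt chloride hexahydrate: 10.9 mg × (427 mL / 1000 mL) = 4.65 mg
casamino acids: 8.04 g × (427 mL / 1000 mL) = 3.43 g
riboflavin: 5.15 mg × (427 mL / 1000 mL) = 2.20 mg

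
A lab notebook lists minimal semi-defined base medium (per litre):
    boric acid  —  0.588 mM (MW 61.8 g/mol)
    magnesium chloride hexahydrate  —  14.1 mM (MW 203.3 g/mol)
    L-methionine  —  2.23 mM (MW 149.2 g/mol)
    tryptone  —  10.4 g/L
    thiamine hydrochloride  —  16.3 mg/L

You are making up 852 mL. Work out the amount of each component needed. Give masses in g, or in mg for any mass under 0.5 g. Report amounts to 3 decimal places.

boric acid 30.960 mg; magnesium chloride hexahydrate 2.442 g; L-methionine 283.474 mg; tryptone 8.861 g; thiamine hydrochloride 13.888 mg

Working volume: 852 mL = 0.852 L.
boric acid: 0.588 mmol/L × 61.8 mg/mmol × 0.852 L = 30.960 mg
magnesium chloride hexahydrate: 14.1 mmol/L × 203.3 g/mol × 0.852 L ÷ 1000 = 2.442 g
L-methionine: 2.23 mmol/L × 149.2 mg/mmol × 0.852 L = 283.474 mg
tryptone: 10.4 g/L × 0.852 L = 8.861 g
thiamine hydrochloride: 16.3 mg/L × 0.852 L = 13.888 mg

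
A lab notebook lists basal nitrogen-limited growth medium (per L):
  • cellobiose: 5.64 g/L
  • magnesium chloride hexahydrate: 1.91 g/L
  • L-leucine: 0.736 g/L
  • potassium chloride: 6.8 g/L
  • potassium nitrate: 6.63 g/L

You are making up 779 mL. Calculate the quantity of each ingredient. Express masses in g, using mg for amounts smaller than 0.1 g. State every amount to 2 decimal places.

cellobiose 4.39 g; magnesium chloride hexahydrate 1.49 g; L-leucine 0.57 g; potassium chloride 5.30 g; potassium nitrate 5.16 g

Target volume = 779 mL = 0.779 L.
cellobiose: 5.64 g/L × 0.779 L = 4.39 g
magnesium chloride hexahydrate: 1.91 g/L × 0.779 L = 1.49 g
L-leucine: 0.736 g/L × 0.779 L = 0.57 g
potassium chloride: 6.8 g/L × 0.779 L = 5.30 g
potassium nitrate: 6.63 g/L × 0.779 L = 5.16 g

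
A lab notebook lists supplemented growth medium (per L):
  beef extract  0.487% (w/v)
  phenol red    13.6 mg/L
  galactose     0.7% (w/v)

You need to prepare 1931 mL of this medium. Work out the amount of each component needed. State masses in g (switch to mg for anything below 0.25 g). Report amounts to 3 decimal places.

beef extract 9.404 g; phenol red 26.262 mg; galactose 13.517 g

Working volume: 1931 mL = 1.931 L.
beef extract: 0.487 g per 100 mL × 1931 mL ÷ 100 = 9.404 g
phenol red: 13.6 mg/L × 1.931 L = 26.262 mg
galactose: 0.7 g per 100 mL × 1931 mL ÷ 100 = 13.517 g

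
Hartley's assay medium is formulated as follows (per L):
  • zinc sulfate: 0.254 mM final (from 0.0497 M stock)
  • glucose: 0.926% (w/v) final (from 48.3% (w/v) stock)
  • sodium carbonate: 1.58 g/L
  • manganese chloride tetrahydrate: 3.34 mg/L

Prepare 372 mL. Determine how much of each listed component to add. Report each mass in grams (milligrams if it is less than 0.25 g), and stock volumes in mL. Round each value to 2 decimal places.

Target volume = 372 mL = 0.372 L.
zinc sulfate: dilute stock: 0.254 mM × 372 mL ÷ 49.7 mM = 1.90 mL
glucose: dilute stock: 0.926% ÷ 48.3% × 372 mL = 7.13 mL
sodium carbonate: 1.58 g/L × 0.372 L = 0.59 g
manganese chloride tetrahydrate: 3.34 mg/L × 0.372 L = 1.24 mg

zinc sulfate 1.90 mL; glucose 7.13 mL; sodium carbonate 0.59 g; manganese chloride tetrahydrate 1.24 mg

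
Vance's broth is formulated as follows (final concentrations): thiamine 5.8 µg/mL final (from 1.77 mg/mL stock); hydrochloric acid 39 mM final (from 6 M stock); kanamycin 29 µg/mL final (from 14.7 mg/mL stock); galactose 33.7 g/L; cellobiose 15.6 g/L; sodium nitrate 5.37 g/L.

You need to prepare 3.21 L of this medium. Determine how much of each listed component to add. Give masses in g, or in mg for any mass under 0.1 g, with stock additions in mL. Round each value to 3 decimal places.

Working volume: 3.21 L.
thiamine: dilute stock: 5.8 µg/mL × 3210 mL ÷ 1770 µg/mL = 10.519 mL
hydrochloric acid: dilute stock: 39 mM × 3210 mL ÷ 6000 mM = 20.865 mL
kanamycin: dilute stock: 29 µg/mL × 3210 mL ÷ 14700 µg/mL = 6.333 mL
galactose: 33.7 g/L × 3.21 L = 108.177 g
cellobiose: 15.6 g/L × 3.21 L = 50.076 g
sodium nitrate: 5.37 g/L × 3.21 L = 17.238 g

thiamine 10.519 mL; hydrochloric acid 20.865 mL; kanamycin 6.333 mL; galactose 108.177 g; cellobiose 50.076 g; sodium nitrate 17.238 g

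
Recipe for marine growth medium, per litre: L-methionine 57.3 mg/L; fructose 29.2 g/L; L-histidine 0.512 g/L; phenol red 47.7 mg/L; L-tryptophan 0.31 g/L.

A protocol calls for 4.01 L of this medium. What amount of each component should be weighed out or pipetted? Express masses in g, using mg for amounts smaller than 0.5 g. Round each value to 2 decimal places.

Scale factor relative to 1 L: 4.01.
L-methionine: 57.3 mg/L × 4.01 L = 229.77 mg
fructose: 29.2 g/L × 4.01 L = 117.09 g
L-histidine: 0.512 g/L × 4.01 L = 2.05 g
phenol red: 47.7 mg/L × 4.01 L = 191.28 mg
L-tryptophan: 0.31 g/L × 4.01 L = 1.24 g

L-methionine 229.77 mg; fructose 117.09 g; L-histidine 2.05 g; phenol red 191.28 mg; L-tryptophan 1.24 g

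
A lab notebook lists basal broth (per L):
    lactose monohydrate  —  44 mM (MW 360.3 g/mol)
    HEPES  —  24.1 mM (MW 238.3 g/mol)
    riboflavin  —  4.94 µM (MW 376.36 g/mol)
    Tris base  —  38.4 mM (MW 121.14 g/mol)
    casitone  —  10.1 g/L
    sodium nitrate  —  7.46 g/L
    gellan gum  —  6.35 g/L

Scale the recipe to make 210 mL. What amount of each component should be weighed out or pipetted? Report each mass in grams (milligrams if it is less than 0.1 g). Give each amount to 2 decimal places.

Scale factor relative to 1 L: 0.21.
lactose monohydrate: 44 mmol/L × 360.3 g/mol × 0.21 L ÷ 1000 = 3.33 g
HEPES: 24.1 mmol/L × 238.3 g/mol × 0.21 L ÷ 1000 = 1.21 g
riboflavin: 4.94 µmol/L × 376.36 g/mol × 0.21 L ÷ 1000 = 0.39 mg
Tris base: 38.4 mmol/L × 121.14 g/mol × 0.21 L ÷ 1000 = 0.98 g
casitone: 10.1 g/L × 0.21 L = 2.12 g
sodium nitrate: 7.46 g/L × 0.21 L = 1.57 g
gellan gum: 6.35 g/L × 0.21 L = 1.33 g

lactose monohydrate 3.33 g; HEPES 1.21 g; riboflavin 0.39 mg; Tris base 0.98 g; casitone 2.12 g; sodium nitrate 1.57 g; gellan gum 1.33 g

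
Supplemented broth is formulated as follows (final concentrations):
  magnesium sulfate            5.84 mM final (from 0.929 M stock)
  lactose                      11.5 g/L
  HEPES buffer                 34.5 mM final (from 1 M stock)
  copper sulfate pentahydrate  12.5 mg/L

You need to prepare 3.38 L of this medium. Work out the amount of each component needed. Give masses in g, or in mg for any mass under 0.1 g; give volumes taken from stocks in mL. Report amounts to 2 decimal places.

magnesium sulfate 21.25 mL; lactose 38.87 g; HEPES buffer 116.61 mL; copper sulfate pentahydrate 42.25 mg

Scale factor relative to 1 L: 3.38.
magnesium sulfate: C1V1 = C2V2 → 5.84 mM × 3380 mL ÷ 929 mM = 21.25 mL
lactose: 11.5 g/L × 3.38 L = 38.87 g
HEPES buffer: dilute stock: 34.5 mM × 3380 mL ÷ 1000 mM = 116.61 mL
copper sulfate pentahydrate: 12.5 mg/L × 3.38 L = 42.25 mg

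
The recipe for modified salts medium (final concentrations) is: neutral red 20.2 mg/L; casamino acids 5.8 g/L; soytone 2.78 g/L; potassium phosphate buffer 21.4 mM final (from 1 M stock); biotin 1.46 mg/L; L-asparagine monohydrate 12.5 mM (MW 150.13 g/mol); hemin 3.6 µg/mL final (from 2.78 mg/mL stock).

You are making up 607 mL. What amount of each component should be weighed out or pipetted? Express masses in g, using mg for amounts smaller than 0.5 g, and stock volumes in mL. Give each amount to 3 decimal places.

Working volume: 607 mL = 0.607 L.
neutral red: 20.2 mg/L × 0.607 L = 12.261 mg
casamino acids: 5.8 g/L × 0.607 L = 3.521 g
soytone: 2.78 g/L × 0.607 L = 1.687 g
potassium phosphate buffer: V = C2·V2/C1 = 21.4 mM × 607 mL ÷ 1000 mM = 12.990 mL
biotin: 1.46 mg/L × 0.607 L = 0.886 mg
L-asparagine monohydrate: 12.5 mmol/L × 150.13 g/mol × 0.607 L ÷ 1000 = 1.139 g
hemin: C1V1 = C2V2 → 3.6 µg/mL × 607 mL ÷ 2780 µg/mL = 0.786 mL

neutral red 12.261 mg; casamino acids 3.521 g; soytone 1.687 g; potassium phosphate buffer 12.990 mL; biotin 0.886 mg; L-asparagine monohydrate 1.139 g; hemin 0.786 mL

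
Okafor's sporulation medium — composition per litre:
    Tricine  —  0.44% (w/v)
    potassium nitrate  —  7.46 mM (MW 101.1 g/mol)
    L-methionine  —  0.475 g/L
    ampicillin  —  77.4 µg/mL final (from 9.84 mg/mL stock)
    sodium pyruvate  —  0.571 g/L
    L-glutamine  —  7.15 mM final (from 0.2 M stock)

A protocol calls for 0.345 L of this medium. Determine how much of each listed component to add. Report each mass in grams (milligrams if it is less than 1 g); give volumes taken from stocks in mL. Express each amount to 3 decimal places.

Working volume: 0.345 L.
Tricine: 0.44 g per 100 mL × 345 mL ÷ 100 = 1.518 g
potassium nitrate: 7.46 mmol/L × 101.1 mg/mmol × 0.345 L = 260.201 mg
L-methionine: 0.475 g/L × 0.345 L = 0.163875 g = 163.875 mg
ampicillin: C1V1 = C2V2 → 77.4 µg/mL × 345 mL ÷ 9840 µg/mL = 2.714 mL
sodium pyruvate: 0.571 g/L × 0.345 L = 0.196995 g = 196.995 mg
L-glutamine: C1V1 = C2V2 → 7.15 mM × 345 mL ÷ 200 mM = 12.334 mL

Tricine 1.518 g; potassium nitrate 260.201 mg; L-methionine 163.875 mg; ampicillin 2.714 mL; sodium pyruvate 196.995 mg; L-glutamine 12.334 mL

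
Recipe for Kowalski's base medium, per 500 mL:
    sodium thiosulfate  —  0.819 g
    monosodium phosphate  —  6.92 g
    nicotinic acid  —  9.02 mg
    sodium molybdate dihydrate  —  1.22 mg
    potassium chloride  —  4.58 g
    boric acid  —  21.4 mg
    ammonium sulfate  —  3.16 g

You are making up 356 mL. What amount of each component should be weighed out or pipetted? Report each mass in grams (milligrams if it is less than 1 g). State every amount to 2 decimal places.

Scale factor = 356 mL / 500 mL = 0.712.
sodium thiosulfate: 0.819 g × (356 mL / 500 mL) = 0.583128 g = 583.13 mg
monosodium phosphate: 6.92 g × (356 mL / 500 mL) = 4.93 g
nicotinic acid: 9.02 mg × (356 mL / 500 mL) = 6.42 mg
sodium molybdate dihydrate: 1.22 mg × (356 mL / 500 mL) = 0.87 mg
potassium chloride: 4.58 g × (356 mL / 500 mL) = 3.26 g
boric acid: 21.4 mg × (356 mL / 500 mL) = 15.24 mg
ammonium sulfate: 3.16 g × (356 mL / 500 mL) = 2.25 g

sodium thiosulfate 583.13 mg; monosodium phosphate 4.93 g; nicotinic acid 6.42 mg; sodium molybdate dihydrate 0.87 mg; potassium chloride 3.26 g; boric acid 15.24 mg; ammonium sulfate 2.25 g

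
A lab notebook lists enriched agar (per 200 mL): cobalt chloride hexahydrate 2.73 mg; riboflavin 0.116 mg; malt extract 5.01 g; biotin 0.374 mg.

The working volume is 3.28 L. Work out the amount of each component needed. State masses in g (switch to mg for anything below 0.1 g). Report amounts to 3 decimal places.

Scale factor = 3280 mL / 200 mL = 16.4.
cobalt chloride hexahydrate: 2.73 mg × (3280 mL / 200 mL) = 44.772 mg
riboflavin: 0.116 mg × (3280 mL / 200 mL) = 1.902 mg
malt extract: 5.01 g × (3280 mL / 200 mL) = 82.164 g
biotin: 0.374 mg × (3280 mL / 200 mL) = 6.134 mg

cobalt chloride hexahydrate 44.772 mg; riboflavin 1.902 mg; malt extract 82.164 g; biotin 6.134 mg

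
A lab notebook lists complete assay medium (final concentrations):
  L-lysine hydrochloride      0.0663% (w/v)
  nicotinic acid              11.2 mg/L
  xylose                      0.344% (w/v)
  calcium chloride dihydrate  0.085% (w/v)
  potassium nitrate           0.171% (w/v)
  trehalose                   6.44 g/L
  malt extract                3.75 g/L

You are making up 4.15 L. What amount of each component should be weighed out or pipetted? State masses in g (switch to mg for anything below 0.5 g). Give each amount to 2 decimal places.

Scale factor relative to 1 L: 4.15.
L-lysine hydrochloride: 0.0663% w/v = 0.663 g/L → 0.663 × 4.15 L = 2.75 g
nicotinic acid: 11.2 mg/L × 4.15 L = 46.48 mg
xylose: 0.344 g per 100 mL × 4150 mL ÷ 100 = 14.28 g
calcium chloride dihydrate: 0.085 g per 100 mL × 4150 mL ÷ 100 = 3.53 g
potassium nitrate: 0.171 g per 100 mL × 4150 mL ÷ 100 = 7.10 g
trehalose: 6.44 g/L × 4.15 L = 26.73 g
malt extract: 3.75 g/L × 4.15 L = 15.56 g

L-lysine hydrochloride 2.75 g; nicotinic acid 46.48 mg; xylose 14.28 g; calcium chloride dihydrate 3.53 g; potassium nitrate 7.10 g; trehalose 26.73 g; malt extract 15.56 g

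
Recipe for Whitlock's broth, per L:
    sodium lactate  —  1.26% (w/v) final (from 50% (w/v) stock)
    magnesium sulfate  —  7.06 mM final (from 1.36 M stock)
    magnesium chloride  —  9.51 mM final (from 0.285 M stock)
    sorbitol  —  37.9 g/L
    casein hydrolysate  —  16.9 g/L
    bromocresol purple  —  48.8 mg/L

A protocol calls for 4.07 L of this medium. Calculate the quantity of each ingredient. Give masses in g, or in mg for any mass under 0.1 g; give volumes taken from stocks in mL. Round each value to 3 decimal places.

Working volume: 4.07 L.
sodium lactate: C1V1 = C2V2 → 1.26% ÷ 50% × 4070 mL = 102.564 mL
magnesium sulfate: dilute stock: 7.06 mM × 4070 mL ÷ 1360 mM = 21.128 mL
magnesium chloride: dilute stock: 9.51 mM × 4070 mL ÷ 285 mM = 135.809 mL
sorbitol: 37.9 g/L × 4.07 L = 154.253 g
casein hydrolysate: 16.9 g/L × 4.07 L = 68.783 g
bromocresol purple: 48.8 mg/L × 4.07 L = 198.616 mg = 0.199 g

sodium lactate 102.564 mL; magnesium sulfate 21.128 mL; magnesium chloride 135.809 mL; sorbitol 154.253 g; casein hydrolysate 68.783 g; bromocresol purple 0.199 g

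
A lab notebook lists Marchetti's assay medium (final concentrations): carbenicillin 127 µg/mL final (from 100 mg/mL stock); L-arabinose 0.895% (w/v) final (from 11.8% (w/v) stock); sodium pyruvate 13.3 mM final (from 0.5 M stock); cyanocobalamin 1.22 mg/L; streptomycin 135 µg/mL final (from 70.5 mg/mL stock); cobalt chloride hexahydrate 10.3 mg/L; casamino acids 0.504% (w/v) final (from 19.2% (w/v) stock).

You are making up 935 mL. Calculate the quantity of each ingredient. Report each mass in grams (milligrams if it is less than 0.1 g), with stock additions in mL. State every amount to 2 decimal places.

Scale factor relative to 1 L: 0.935.
carbenicillin: dilute stock: 127 µg/mL × 935 mL ÷ 100000 µg/mL = 1.19 mL
L-arabinose: C1V1 = C2V2 → 0.895% ÷ 11.8% × 935 mL = 70.92 mL
sodium pyruvate: C1V1 = C2V2 → 13.3 mM × 935 mL ÷ 500 mM = 24.87 mL
cyanocobalamin: 1.22 mg/L × 0.935 L = 1.14 mg
streptomycin: dilute stock: 135 µg/mL × 935 mL ÷ 70500 µg/mL = 1.79 mL
cobalt chloride hexahydrate: 10.3 mg/L × 0.935 L = 9.63 mg
casamino acids: C1V1 = C2V2 → 0.504% ÷ 19.2% × 935 mL = 24.54 mL

carbenicillin 1.19 mL; L-arabinose 70.92 mL; sodium pyruvate 24.87 mL; cyanocobalamin 1.14 mg; streptomycin 1.79 mL; cobalt chloride hexahydrate 9.63 mg; casamino acids 24.54 mL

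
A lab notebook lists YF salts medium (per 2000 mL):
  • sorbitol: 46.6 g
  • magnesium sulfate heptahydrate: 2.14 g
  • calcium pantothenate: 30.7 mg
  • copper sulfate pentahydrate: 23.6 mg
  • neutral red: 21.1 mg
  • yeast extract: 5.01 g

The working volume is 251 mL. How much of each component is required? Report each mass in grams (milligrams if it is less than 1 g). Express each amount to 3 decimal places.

Ratio of target to recipe volume: 251 / 2000 = 0.1255.
sorbitol: 46.6 g × (251 mL / 2000 mL) = 5.848 g
magnesium sulfate heptahydrate: 2.14 g × (251 mL / 2000 mL) = 0.26857 g = 268.570 mg
calcium pantothenate: 30.7 mg × (251 mL / 2000 mL) = 3.853 mg
copper sulfate pentahydrate: 23.6 mg × (251 mL / 2000 mL) = 2.962 mg
neutral red: 21.1 mg × (251 mL / 2000 mL) = 2.648 mg
yeast extract: 5.01 g × (251 mL / 2000 mL) = 0.628755 g = 628.755 mg

sorbitol 5.848 g; magnesium sulfate heptahydrate 268.570 mg; calcium pantothenate 3.853 mg; copper sulfate pentahydrate 2.962 mg; neutral red 2.648 mg; yeast extract 628.755 mg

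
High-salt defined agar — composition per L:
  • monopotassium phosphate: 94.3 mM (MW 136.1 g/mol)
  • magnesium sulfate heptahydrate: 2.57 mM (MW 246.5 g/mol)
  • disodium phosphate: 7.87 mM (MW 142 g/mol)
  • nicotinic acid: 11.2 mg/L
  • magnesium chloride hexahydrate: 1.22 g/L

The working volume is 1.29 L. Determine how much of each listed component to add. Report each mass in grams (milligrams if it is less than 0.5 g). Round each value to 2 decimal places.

monopotassium phosphate 16.56 g; magnesium sulfate heptahydrate 0.82 g; disodium phosphate 1.44 g; nicotinic acid 14.45 mg; magnesium chloride hexahydrate 1.57 g

Scale factor relative to 1 L: 1.29.
monopotassium phosphate: 94.3 mmol/L × 136.1 g/mol × 1.29 L ÷ 1000 = 16.56 g
magnesium sulfate heptahydrate: 2.57 mmol/L × 246.5 g/mol × 1.29 L ÷ 1000 = 0.82 g
disodium phosphate: 7.87 mmol/L × 142 g/mol × 1.29 L ÷ 1000 = 1.44 g
nicotinic acid: 11.2 mg/L × 1.29 L = 14.45 mg
magnesium chloride hexahydrate: 1.22 g/L × 1.29 L = 1.57 g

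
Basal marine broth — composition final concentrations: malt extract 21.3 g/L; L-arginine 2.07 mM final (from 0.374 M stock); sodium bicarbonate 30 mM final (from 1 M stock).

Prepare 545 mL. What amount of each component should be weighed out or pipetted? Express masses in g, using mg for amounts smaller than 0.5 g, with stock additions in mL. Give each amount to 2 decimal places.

Target volume = 545 mL = 0.545 L.
malt extract: 21.3 g/L × 0.545 L = 11.61 g
L-arginine: dilute stock: 2.07 mM × 545 mL ÷ 374 mM = 3.02 mL
sodium bicarbonate: dilute stock: 30 mM × 545 mL ÷ 1000 mM = 16.35 mL

malt extract 11.61 g; L-arginine 3.02 mL; sodium bicarbonate 16.35 mL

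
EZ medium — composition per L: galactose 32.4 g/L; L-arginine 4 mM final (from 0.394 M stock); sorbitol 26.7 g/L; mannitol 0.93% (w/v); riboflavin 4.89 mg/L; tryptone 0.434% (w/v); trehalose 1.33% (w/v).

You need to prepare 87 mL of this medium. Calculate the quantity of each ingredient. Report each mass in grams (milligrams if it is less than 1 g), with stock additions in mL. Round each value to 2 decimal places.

Target volume = 87 mL = 0.087 L.
galactose: 32.4 g/L × 0.087 L = 2.82 g
L-arginine: C1V1 = C2V2 → 4 mM × 87 mL ÷ 394 mM = 0.88 mL
sorbitol: 26.7 g/L × 0.087 L = 2.32 g
mannitol: 0.93 g per 100 mL × 87 mL ÷ 100 = 0.8091 g = 809.10 mg
riboflavin: 4.89 mg/L × 0.087 L = 0.43 mg
tryptone: 0.434 g per 100 mL × 87 mL ÷ 100 = 0.37758 g = 377.58 mg
trehalose: 1.33 g per 100 mL × 87 mL ÷ 100 = 1.16 g

galactose 2.82 g; L-arginine 0.88 mL; sorbitol 2.32 g; mannitol 809.10 mg; riboflavin 0.43 mg; tryptone 377.58 mg; trehalose 1.16 g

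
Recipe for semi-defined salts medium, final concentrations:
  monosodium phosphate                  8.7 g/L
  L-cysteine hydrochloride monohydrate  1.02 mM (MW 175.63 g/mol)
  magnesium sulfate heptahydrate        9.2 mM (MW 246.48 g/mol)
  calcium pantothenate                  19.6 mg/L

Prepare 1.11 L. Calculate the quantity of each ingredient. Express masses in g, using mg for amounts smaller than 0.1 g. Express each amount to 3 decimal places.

Scale factor relative to 1 L: 1.11.
monosodium phosphate: 8.7 g/L × 1.11 L = 9.657 g
L-cysteine hydrochloride monohydrate: 1.02 mmol/L × 175.63 g/mol × 1.11 L ÷ 1000 = 0.199 g
magnesium sulfate heptahydrate: 9.2 mmol/L × 246.48 g/mol × 1.11 L ÷ 1000 = 2.517 g
calcium pantothenate: 19.6 mg/L × 1.11 L = 21.756 mg

monosodium phosphate 9.657 g; L-cysteine hydrochloride monohydrate 0.199 g; magnesium sulfate heptahydrate 2.517 g; calcium pantothenate 21.756 mg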